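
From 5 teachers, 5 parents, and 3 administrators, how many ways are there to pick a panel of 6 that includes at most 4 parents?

Split by how many parents are chosen (0 through 4).
Sum: C(5,0)·C(8,6) + C(5,1)·C(8,5) + C(5,2)·C(8,4) + C(5,3)·C(8,3) + C(5,4)·C(8,2) = 28 + 280 + 700 + 560 + 140 = 1708.

1708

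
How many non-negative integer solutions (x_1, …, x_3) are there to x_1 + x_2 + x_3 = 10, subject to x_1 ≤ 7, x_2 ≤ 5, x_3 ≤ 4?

24

Without the upper bounds there are C(12,2) = 66 ways to split 10 among 3 variables.
Subtract solutions that violate a single cap (substitute x_i' = x_i − (cap_i+1)): x_1 ≥ 8 gives C(4,2) = 6; x_2 ≥ 6 gives C(6,2) = 15; x_3 ≥ 5 gives C(7,2) = 21. Together 42.
No two caps can be exceeded simultaneously, so the pair terms are all 0.
By inclusion–exclusion the count is 66 − 42 + 0 = 24.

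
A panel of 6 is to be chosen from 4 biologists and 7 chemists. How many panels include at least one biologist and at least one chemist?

455

With no constraint there are C(11,6) = 462 possible selections.
Selections missing a whole group: no biologists → C(7,6) = 7; no chemists → C(4,6) = 0.
Both groups omitted at once is impossible, so 462 − 7 = 455.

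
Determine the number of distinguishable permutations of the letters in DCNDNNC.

210

Letter multiplicities in DCNDNNC: C×2, D×2, N×3.
So there are 7! / (3!·2!·2!) = 210 distinguishable arrangements.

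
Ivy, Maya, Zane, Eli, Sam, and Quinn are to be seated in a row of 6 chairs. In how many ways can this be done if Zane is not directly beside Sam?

480

There are 6! = 720 arrangements in all. If Zane and Sam are adjacent, merging them into one block gives 2·(5)! = 240 arrangements.
So 720 − 240 = 480 arrangements keep them apart.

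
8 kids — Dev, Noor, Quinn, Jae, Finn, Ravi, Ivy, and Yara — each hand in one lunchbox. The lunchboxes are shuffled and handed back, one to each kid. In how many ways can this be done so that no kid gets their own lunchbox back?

Let Aᵢ be the assignments in which kid i gets their own lunchbox. We want the size of the complement of A₁∪…∪A_8.
By inclusion–exclusion this is Σ_{j=0}^{8} (−1)^j C(8,j)·(8−j)!.
Computing: 40320 − 40320 + 20160 − 6720 + 1680 − 336 + 56 − 8 + 1 = 14833.

14833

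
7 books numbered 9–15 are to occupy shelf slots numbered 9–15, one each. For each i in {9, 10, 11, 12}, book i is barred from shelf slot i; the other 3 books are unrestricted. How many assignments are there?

Let Aᵢ (for 9 ≤ i ≤ 12) be the placements that put book i in its forbidden shelf slot. Any j of these fix j positions, leaving (7−j)! ways to fill the rest, and there are C(4,j) ways to pick which j.
By inclusion–exclusion, the number of valid placements is Σ_{j=0}^{4} (−1)^j C(4,j)·(7−j)!.
Computing: 5040 − 2880 + 720 − 96 + 6 = 2790.

2790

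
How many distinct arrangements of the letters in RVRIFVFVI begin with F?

1680

Fix F in the first position and arrange the remaining 8 letters.
Those 8 letters have I appearing twice, R appearing twice, and V appearing 3 times, giving (8)!/(3!·2!·2!) = 1680.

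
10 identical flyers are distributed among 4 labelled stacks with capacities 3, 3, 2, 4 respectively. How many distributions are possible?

Without the upper bounds there are C(13,3) = 286 ways to split 10 among 4 stacks.
Subtract solutions that violate a single cap (substitute x_i' = x_i − (cap_i+1)): x_1 ≥ 4 gives C(9,3) = 84; x_2 ≥ 4 gives C(9,3) = 84; x_3 ≥ 3 gives C(10,3) = 120; x_4 ≥ 5 gives C(8,3) = 56. Together 344.
Add back pairs where two caps are both exceeded: 10 + 20 + 4 + 20 + 4 + 10 = 68.
By inclusion–exclusion the count is 286 − 344 + 68 = 10.

10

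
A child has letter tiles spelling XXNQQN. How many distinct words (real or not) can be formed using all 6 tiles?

Letter multiplicities in XXNQQN: N×2, Q×2, X×2.
The number of distinct arrangements is 6!/(2!·2!·2!) = 720/8 = 90.

90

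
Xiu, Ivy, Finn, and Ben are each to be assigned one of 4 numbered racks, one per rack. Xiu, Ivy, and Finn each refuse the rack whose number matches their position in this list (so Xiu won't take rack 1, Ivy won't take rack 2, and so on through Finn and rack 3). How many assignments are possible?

11

Let Aᵢ (for i ∈ {1, 2, 3}) be the placements that put person i in their forbidden rack. Any j of these fix j positions, leaving (4−j)! ways to fill the rest, and there are C(3,j) ways to pick which j.
By inclusion–exclusion, the number of valid placements is Σ_{j=0}^{3} (−1)^j C(3,j)·(4−j)!.
Computing: 24 − 18 + 6 − 1 = 11.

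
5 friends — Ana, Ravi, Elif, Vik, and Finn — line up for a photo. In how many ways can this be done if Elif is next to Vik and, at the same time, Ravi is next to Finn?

24

Treat {Elif,Vik} as one block (2 orders) and {Ravi,Finn} as another (2 orders).
That leaves 3 units to arrange: 2 × 2 × 3! = 4 × 6 = 24.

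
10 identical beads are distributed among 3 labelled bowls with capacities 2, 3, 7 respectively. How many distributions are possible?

6

By stars and bars, unrestricted non-negative solutions to x_1+…+x_3 = 10 number C(10+2,2) = 66.
Subtract solutions that violate a single cap (substitute x_i' = x_i − (cap_i+1)): x_1 ≥ 3 gives C(9,2) = 36; x_2 ≥ 4 gives C(8,2) = 28; x_3 ≥ 8 gives C(4,2) = 6. Together 70.
Add back pairs where two caps are both exceeded: 10 + 0 + 0 = 10.
By inclusion–exclusion the count is 66 − 70 + 10 = 6.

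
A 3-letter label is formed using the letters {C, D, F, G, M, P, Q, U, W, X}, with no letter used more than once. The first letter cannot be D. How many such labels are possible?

648

The first letter has 10−1 = 9 choices (anything except D).
The remaining 2 letters are filled from the other 9 symbols without repetition: 9 × 8 = 72.
Total: 9 × 72 = 648.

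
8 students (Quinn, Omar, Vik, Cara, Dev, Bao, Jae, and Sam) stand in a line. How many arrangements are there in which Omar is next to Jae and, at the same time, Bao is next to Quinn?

Treat {Omar,Jae} as one block (2 orders) and {Bao,Quinn} as another (2 orders).
That leaves 6 units to arrange: 2 × 2 × 6! = 4 × 720 = 2880.

2880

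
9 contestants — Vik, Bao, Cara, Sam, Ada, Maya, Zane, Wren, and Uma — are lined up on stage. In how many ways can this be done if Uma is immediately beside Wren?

80640

Place the 7 others and the Uma-Wren pair as 8 objects in a line; the pair has 2 internal arrangements.
That gives 2 × 8! = 2 × 40320 = 80640.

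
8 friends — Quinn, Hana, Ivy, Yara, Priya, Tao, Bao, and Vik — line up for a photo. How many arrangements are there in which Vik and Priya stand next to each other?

Treat {Vik, Priya} as a single unit. There are 7 units to order, and the pair itself can be ordered 2 ways.
So the count is 2·(7)! = 10080.

10080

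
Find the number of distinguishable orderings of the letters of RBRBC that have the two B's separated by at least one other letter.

There are 5!/(2!·2!) = 30 arrangements of RBRBC in total.
If the two B's are adjacent, glue them into one block, leaving 4 items to arrange: (4)!/(2!) = 12 ways.
Hence 30 − 12 = 18.

18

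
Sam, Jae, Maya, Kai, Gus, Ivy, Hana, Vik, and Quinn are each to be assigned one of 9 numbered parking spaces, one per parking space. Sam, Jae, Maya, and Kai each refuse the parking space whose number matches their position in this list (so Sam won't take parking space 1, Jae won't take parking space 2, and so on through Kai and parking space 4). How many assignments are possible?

229080

Let Aᵢ (for 1 ≤ i ≤ 4) be the placements that put person i in their forbidden parking space. Any j of these fix j positions, leaving (9−j)! ways to fill the rest, and there are C(4,j) ways to pick which j.
By inclusion–exclusion, the number of valid placements is Σ_{j=0}^{4} (−1)^j C(4,j)·(9−j)!.
Computing: 362880 − 161280 + 30240 − 2880 + 120 = 229080.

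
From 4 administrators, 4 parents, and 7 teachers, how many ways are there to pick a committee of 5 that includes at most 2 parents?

2772

Split by how many parents are chosen (0 through 2).
Sum: C(4,0)·C(11,5) + C(4,1)·C(11,4) + C(4,2)·C(11,3) = 462 + 1320 + 990 = 2772.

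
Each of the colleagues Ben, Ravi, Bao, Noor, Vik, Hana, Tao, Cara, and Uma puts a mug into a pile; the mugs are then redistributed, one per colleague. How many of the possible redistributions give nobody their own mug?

133496

This is the derangement count D_9: permutations of 9 items with no fixed point.
By inclusion–exclusion this is Σ_{j=0}^{9} (−1)^j C(9,j)·(9−j)!.
Computing: 362880 − 362880 + 181440 − 60480 + 15120 − 3024 + 504 − 72 + 9 − 1 = 133496.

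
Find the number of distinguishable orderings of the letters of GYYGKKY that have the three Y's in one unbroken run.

30

Treat the 3 copies of Y as a single block. The multiset to arrange is then {YYY, G, G, K, K}, 5 items in all.
That gives (5)!/(2!·2!) = 30 arrangements.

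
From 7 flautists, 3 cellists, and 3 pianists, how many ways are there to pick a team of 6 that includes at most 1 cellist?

Split by how many cellists are chosen (0 through 1).
Sum: C(3,0)·C(10,6) + C(3,1)·C(10,5) = 210 + 756 = 966.

966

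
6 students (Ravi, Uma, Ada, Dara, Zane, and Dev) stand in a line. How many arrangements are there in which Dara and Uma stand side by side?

Place the 4 others and the Dara-Uma pair as 5 objects in a line; the pair has 2 internal arrangements.
That gives 2 × 5! = 2 × 120 = 240.

240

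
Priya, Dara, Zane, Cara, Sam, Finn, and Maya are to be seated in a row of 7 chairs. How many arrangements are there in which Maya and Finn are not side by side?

Of the 7! = 5040 arrangements, those with Maya and Finn adjacent number 2 × 6! = 1440 (treat the pair as a block with 2 internal orders).
So 5040 − 1440 = 3600 arrangements keep them apart.

3600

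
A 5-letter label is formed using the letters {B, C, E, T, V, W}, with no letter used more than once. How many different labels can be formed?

720

This is a permutation of 5 out of 6: P(6,5) = 6!/1!.
That product is 6 × 5 × 4 × 3 × 2 = 720.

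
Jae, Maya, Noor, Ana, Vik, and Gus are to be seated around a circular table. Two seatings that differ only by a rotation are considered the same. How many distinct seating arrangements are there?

120

Around a circle, 6 distinct people have 6!/6 = (5)! = 120 rotationally distinct seatings.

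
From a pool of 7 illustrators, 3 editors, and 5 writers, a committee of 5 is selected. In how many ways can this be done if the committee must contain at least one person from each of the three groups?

1925

Total 5-person selections from all 15: C(15,5) = 3003.
Subtract selections that omit an entire group: no illustrators → C(8,5) = 56; no editors → C(12,5) = 792; no writers → C(10,5) = 252.
Add back selections omitting two groups (i.e. drawn from a single group): C(7,5) + C(3,5) + C(5,5) = 22.
By inclusion–exclusion: 3003 − 1100 + 22 = 1925.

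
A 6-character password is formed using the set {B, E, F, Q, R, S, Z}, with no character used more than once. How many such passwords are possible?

5040

Choose and order 6 of the 7 symbols: the first character has 7 options, the next 6, and so on down to 2.
7 × 6 × 5 × 4 × 3 × 2 = 5040.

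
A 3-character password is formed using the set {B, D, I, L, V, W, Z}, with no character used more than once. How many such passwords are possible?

Choose and order 3 of the 7 symbols: the first character has 7 options, the next 6, then 5.
7 × 6 × 5 = 210.

210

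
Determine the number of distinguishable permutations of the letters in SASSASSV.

The 8 letters of SASSASSV have repeats: A appearing twice and S appearing 5 times.
The number of distinct arrangements is 8!/(5!·2!) = 40320/240 = 168.

168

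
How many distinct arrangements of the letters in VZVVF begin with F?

4

With the first slot taken by F, it remains to arrange the other 4 letters (VZVV).
Those 4 letters have V appearing 3 times, giving (4)!/(3!) = 4.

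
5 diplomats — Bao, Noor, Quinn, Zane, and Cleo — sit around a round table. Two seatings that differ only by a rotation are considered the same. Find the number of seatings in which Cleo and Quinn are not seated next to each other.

Without the restriction there are (4)! = 24 seatings.
Those with Cleo next to Quinn: fuse the pair into one unit and seat 4 units around a circle — 2·(3)! = 12.
Subtracting, 24 − 12 = 12.

12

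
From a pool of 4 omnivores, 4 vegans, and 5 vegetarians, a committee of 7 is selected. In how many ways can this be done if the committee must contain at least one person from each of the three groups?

With no constraint there are C(13,7) = 1716 possible selections.
Subtract selections that omit an entire group: no omnivores → C(9,7) = 36; no vegans → C(9,7) = 36; no vegetarians → C(8,7) = 8.
Add back selections omitting two groups (i.e. drawn from a single group): C(4,7) + C(4,7) + C(5,7) = 0.
By inclusion–exclusion: 1716 − 80 + 0 = 1636.

1636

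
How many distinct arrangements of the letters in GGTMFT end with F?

Fix F in the last position and arrange the remaining 5 letters.
Those 5 letters have G appearing twice and T appearing twice, giving (5)!/(2!·2!) = 30.

30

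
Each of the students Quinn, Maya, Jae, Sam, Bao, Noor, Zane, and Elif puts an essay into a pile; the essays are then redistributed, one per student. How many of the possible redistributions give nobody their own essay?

14833

This is the derangement count D_8: permutations of 8 items with no fixed point.
By inclusion–exclusion this is Σ_{j=0}^{8} (−1)^j C(8,j)·(8−j)!.
Computing: 40320 − 40320 + 20160 − 6720 + 1680 − 336 + 56 − 8 + 1 = 14833.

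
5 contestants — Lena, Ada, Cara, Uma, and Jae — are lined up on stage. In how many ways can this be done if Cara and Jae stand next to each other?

Glue Cara and Jae into one block (2 internal orders), leaving 4 units to arrange in a row.
That gives 2 × 4! = 2 × 24 = 48.

48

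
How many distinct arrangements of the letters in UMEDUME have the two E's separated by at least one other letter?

Total arrangements of UMEDUME: 7!/(2!·2!·2!) = 630.
If the two E's are adjacent, glue them into one block, leaving 6 items to arrange: (6)!/(2!·2!) = 180 ways.
Hence 630 − 180 = 450.

450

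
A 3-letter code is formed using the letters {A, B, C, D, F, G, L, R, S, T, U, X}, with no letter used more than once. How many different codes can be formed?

1320

This is a permutation of 3 out of 12: P(12,3) = 12!/9!.
12 × 11 × 10 = 1320.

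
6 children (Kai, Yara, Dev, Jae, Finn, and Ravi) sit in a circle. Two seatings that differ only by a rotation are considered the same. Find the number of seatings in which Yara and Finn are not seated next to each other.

72

Without the restriction there are (5)! = 120 seatings.
Seatings with Yara beside Finn: treat them as a block with 2 internal orders, giving 2 × (4)! = 48.
Subtracting, 120 − 48 = 72.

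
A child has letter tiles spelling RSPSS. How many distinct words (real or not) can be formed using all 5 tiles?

20

RSPSS has 5 letters with S appearing 3 times.
The number of distinct arrangements is 5!/(3!) = 120/6 = 20.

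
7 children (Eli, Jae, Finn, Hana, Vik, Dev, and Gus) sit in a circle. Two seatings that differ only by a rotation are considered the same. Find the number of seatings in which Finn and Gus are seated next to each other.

240

Treat {Finn, Gus} as one unit (2 internal orders) and seat the resulting 6 units around the table: (5)! circular arrangements.
So 2 × (5)! = 2 × 120 = 240.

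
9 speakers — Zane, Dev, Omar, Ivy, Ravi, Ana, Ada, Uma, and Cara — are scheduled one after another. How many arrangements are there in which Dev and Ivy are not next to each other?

282240

There are 9! = 362880 arrangements in all. If Dev and Ivy are adjacent, merging them into one block gives 2·(8)! = 80640 arrangements.
Complementary counting: 362880 − 80640 = 282240.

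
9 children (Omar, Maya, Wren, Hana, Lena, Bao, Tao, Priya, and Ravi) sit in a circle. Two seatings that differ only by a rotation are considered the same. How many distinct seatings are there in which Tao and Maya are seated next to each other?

Treat {Tao, Maya} as one unit (2 internal orders) and seat the resulting 8 units around the table: (7)! circular arrangements.
So 2 × (7)! = 2 × 5040 = 10080.

10080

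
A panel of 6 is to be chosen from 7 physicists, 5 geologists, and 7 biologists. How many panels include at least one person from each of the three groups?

22295

With no constraint there are C(19,6) = 27132 possible selections.
Subtract selections that omit an entire group: no physicists → C(12,6) = 924; no geologists → C(14,6) = 3003; no biologists → C(12,6) = 924.
Add back selections omitting two groups (i.e. drawn from a single group): C(7,6) + C(5,6) + C(7,6) = 14.
By inclusion–exclusion: 27132 − 4851 + 14 = 22295.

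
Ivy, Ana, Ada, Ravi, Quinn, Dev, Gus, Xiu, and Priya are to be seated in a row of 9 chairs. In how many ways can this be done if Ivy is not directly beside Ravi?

Of the 9! = 362880 arrangements, those with Ivy and Ravi adjacent number 2 × 8! = 80640 (treat the pair as a block with 2 internal orders).
Complementary counting: 362880 − 80640 = 282240.

282240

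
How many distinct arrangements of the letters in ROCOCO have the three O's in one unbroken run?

12

Treat the 3 copies of O as a single block. The multiset to arrange is then {OOO, C, C, R}, 4 items in all.
That gives (4)!/(2!) = 12 arrangements.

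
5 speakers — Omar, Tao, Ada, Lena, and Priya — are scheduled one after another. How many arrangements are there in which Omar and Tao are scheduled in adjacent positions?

48

Glue Omar and Tao into one block (2 internal orders), leaving 4 units to arrange in a row.
That gives 2 × 4! = 2 × 24 = 48.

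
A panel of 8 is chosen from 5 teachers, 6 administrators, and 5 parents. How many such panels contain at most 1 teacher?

Split by how many teachers are chosen (0 through 1).
Sum: C(5,0)·C(11,8) + C(5,1)·C(11,7) = 165 + 1650 = 1815.

1815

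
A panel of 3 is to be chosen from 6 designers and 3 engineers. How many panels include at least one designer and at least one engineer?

63

With no constraint there are C(9,3) = 84 possible selections.
Selections missing a whole group: no designers → C(3,3) = 1; no engineers → C(6,3) = 20.
Both groups omitted at once is impossible, so 84 − 21 = 63.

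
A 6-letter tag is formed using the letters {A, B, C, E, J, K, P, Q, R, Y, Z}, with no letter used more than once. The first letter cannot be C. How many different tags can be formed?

302400

The first letter has 11−1 = 10 choices (anything except C).
The remaining 5 letters are filled from the other 10 symbols without repetition: 10 × 9 × 8 × 7 × 6 = 30240.
Total: 10 × 30240 = 302400.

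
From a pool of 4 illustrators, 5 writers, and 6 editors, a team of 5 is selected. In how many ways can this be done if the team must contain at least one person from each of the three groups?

2170

Unrestricted: C(15,5) = 3003 ways to pick any 5 of the 15.
Selections missing a whole group: no illustrators → C(11,5) = 462; no writers → C(10,5) = 252; no editors → C(9,5) = 126.
Add back selections omitting two groups (i.e. drawn from a single group): C(4,5) + C(5,5) + C(6,5) = 7.
By inclusion–exclusion: 3003 − 840 + 7 = 2170.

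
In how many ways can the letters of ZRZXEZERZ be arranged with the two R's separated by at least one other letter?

There are 9!/(4!·2!·2!) = 3780 arrangements of ZRZXEZERZ in total.
Arrangements with the R's together: treat RR as one letter, giving (8)!/(4!·2!) = 840.
Hence 3780 − 840 = 2940.

2940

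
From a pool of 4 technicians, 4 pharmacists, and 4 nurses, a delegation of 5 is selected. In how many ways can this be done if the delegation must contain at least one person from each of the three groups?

624

Total 5-person selections from all 12: C(12,5) = 792.
Subtract selections that omit an entire group: no technicians → C(8,5) = 56; no pharmacists → C(8,5) = 56; no nurses → C(8,5) = 56.
Add back selections omitting two groups (i.e. drawn from a single group): C(4,5) + C(4,5) + C(4,5) = 0.
By inclusion–exclusion: 792 − 168 + 0 = 624.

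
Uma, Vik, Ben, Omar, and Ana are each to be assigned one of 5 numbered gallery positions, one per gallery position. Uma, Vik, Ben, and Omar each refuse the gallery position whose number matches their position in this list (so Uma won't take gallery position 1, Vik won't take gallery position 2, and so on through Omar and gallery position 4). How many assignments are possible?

53

Let Aᵢ (for 1 ≤ i ≤ 4) be the placements that put person i in their forbidden gallery position. Any j of these fix j positions, leaving (5−j)! ways to fill the rest, and there are C(4,j) ways to pick which j.
By inclusion–exclusion, the number of valid placements is Σ_{j=0}^{4} (−1)^j C(4,j)·(5−j)!.
Computing: 120 − 96 + 36 − 8 + 1 = 53.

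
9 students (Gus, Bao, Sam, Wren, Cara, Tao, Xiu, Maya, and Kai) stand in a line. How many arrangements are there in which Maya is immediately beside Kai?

Glue Maya and Kai into one block (2 internal orders), leaving 8 units to arrange in a row.
So the count is 2·(8)! = 80640.

80640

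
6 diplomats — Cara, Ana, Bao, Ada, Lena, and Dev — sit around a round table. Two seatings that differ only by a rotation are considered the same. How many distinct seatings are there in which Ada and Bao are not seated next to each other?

Without the restriction there are (5)! = 120 seatings.
Seatings with Ada beside Bao: treat them as a block with 2 internal orders, giving 2 × (4)! = 48.
Subtracting, 120 − 48 = 72.

72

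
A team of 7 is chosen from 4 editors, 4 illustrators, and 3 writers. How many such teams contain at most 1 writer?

92

Split by how many writers are chosen (0 through 1).
Sum: C(3,0)·C(8,7) + C(3,1)·C(8,6) = 8 + 84 = 92.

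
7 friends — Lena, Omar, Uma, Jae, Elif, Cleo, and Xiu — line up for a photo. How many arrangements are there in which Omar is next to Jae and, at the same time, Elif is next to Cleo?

480

Treat {Omar,Jae} as one block (2 orders) and {Elif,Cleo} as another (2 orders).
That leaves 5 units to arrange: 2 × 2 × 5! = 4 × 120 = 480.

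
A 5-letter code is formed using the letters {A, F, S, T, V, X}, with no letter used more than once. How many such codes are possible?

720

With no repetition, fill the 5 letters in order: 6 choices, then 5, down to 2.
6 × 5 × 4 × 3 × 2 = 720.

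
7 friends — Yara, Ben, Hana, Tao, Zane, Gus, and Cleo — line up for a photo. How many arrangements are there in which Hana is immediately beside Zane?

Treat {Hana, Zane} as a single unit. There are 6 units to order, and the pair itself can be ordered 2 ways.
That gives 2 × 6! = 2 × 720 = 1440.

1440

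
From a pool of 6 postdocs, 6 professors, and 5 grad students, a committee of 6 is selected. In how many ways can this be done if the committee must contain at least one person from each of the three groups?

10530

With no constraint there are C(17,6) = 12376 possible selections.
Subtract selections that omit an entire group: no postdocs → C(11,6) = 462; no professors → C(11,6) = 462; no grad students → C(12,6) = 924.
Add back selections omitting two groups (i.e. drawn from a single group): C(6,6) + C(6,6) + C(5,6) = 2.
By inclusion–exclusion: 12376 − 1848 + 2 = 10530.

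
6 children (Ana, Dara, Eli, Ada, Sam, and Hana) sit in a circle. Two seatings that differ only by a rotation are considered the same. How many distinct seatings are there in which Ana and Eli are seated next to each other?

48

Glue Ana and Eli into a block (2 internal orders). Seating 5 units around a circle gives (4)! arrangements.
So 2 × (4)! = 2 × 24 = 48.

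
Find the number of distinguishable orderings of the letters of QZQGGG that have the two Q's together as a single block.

20

Treat the 2 copies of Q as a single block. The multiset to arrange is then {QQ, G, G, G, Z}, 5 items in all.
That gives (5)!/(3!) = 20 arrangements.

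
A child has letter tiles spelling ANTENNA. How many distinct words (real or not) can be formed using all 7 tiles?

420

ANTENNA has 7 letters with A appearing twice and N appearing 3 times.
The number of distinct arrangements is 7!/(3!·2!) = 5040/12 = 420.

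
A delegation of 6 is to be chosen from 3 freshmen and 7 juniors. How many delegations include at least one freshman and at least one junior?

203

Unrestricted: C(10,6) = 210 ways to pick any 6 of the 10.
Subtract selections that omit an entire group: no freshmen → C(7,6) = 7; no juniors → C(3,6) = 0.
Both groups omitted at once is impossible, so 210 − 7 = 203.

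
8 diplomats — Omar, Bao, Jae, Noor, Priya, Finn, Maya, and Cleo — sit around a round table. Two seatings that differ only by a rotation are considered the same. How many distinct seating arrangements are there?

Seat Omar anywhere (absorbing the rotational symmetry), then permute the other 7: (7)! = 5040.

5040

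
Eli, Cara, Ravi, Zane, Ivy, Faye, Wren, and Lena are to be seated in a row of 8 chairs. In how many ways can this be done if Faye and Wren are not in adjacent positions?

30240

There are 8! = 40320 arrangements in all. If Faye and Wren are adjacent, merging them into one block gives 2·(7)! = 10080 arrangements.
So 40320 − 10080 = 30240 arrangements keep them apart.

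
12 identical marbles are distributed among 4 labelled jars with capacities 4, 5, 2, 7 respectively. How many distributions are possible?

Without the upper bounds there are C(15,3) = 455 ways to split 12 among 4 jars.
Subtract solutions that violate a single cap (substitute x_i' = x_i − (cap_i+1)): x_1 ≥ 5 gives C(10,3) = 120; x_2 ≥ 6 gives C(9,3) = 84; x_3 ≥ 3 gives C(12,3) = 220; x_4 ≥ 8 gives C(7,3) = 35. Together 459.
Add back pairs where two caps are both exceeded: 4 + 35 + 0 + 20 + 0 + 4 = 63.
By inclusion–exclusion the count is 455 − 459 + 63 = 59.

59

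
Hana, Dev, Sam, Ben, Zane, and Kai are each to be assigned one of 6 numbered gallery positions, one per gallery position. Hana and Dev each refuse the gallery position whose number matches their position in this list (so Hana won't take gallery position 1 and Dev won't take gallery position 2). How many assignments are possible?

504

Let Aᵢ (for i ∈ {1, 2}) be the placements that put person i in their forbidden gallery position. Any j of these fix j positions, leaving (6−j)! ways to fill the rest, and there are C(2,j) ways to pick which j.
By inclusion–exclusion, the number of valid placements is Σ_{j=0}^{2} (−1)^j C(2,j)·(6−j)!.
Computing: 720 − 240 + 24 = 504.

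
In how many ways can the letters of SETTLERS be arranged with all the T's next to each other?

1260

Treat the 2 copies of T as a single block. The multiset to arrange is then {TT, E, E, L, R, S, S}, 7 items in all.
That gives (7)!/(2!·2!) = 1260 arrangements.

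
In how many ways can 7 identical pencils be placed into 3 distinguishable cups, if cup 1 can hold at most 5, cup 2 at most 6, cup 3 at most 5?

Without the upper bounds there are C(9,2) = 36 ways to split 7 among 3 cups.
Subtract solutions that violate a single cap (substitute x_i' = x_i − (cap_i+1)): x_1 ≥ 6 gives C(3,2) = 3; x_2 ≥ 7 gives C(2,2) = 1; x_3 ≥ 6 gives C(3,2) = 3. Together 7.
No two caps can be exceeded simultaneously, so the pair terms are all 0.
By inclusion–exclusion the count is 36 − 7 + 0 = 29.

29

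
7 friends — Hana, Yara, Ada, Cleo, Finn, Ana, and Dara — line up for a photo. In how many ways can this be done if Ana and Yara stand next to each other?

1440

Glue Ana and Yara into one block (2 internal orders), leaving 6 units to arrange in a row.
So the count is 2·(6)! = 1440.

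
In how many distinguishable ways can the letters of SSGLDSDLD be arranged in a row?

5040

Letter multiplicities in SSGLDSDLD: D×3, G×1, L×2, S×3.
So there are 9! / (3!·3!·2!) = 5040 distinguishable arrangements.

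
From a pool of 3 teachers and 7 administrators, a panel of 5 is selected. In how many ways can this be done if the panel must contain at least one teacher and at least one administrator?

231

With no constraint there are C(10,5) = 252 possible selections.
Selections missing a whole group: no teachers → C(7,5) = 21; no administrators → C(3,5) = 0.
Both groups omitted at once is impossible, so 252 − 21 = 231.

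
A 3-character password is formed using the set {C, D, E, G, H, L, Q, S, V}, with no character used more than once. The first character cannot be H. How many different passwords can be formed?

The first character has 9−1 = 8 choices (anything except H).
The remaining 2 characters are filled from the other 8 symbols without repetition: 8 × 7 = 56.
Total: 8 × 56 = 448.

448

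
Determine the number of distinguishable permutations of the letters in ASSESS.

ASSESS has 6 letters with S appearing 4 times.
Dividing 6! = 720 by 4! = 24 for the repeated letters gives 30.

30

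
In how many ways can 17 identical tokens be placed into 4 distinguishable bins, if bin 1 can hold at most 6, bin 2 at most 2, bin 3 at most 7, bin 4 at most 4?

Without the upper bounds there are C(20,3) = 1140 ways to split 17 among 4 bins.
Subtract solutions that violate a single cap (substitute x_i' = x_i − (cap_i+1)): x_1 ≥ 7 gives C(13,3) = 286; x_2 ≥ 3 gives C(17,3) = 680; x_3 ≥ 8 gives C(12,3) = 220; x_4 ≥ 5 gives C(15,3) = 455. Together 1641.
Add back pairs where two caps are both exceeded: 120 + 10 + 56 + 84 + 220 + 35 = 525.
Subtract triples: 0 + 10 + 0 + 4 = 14.
By inclusion–exclusion the count is 1140 − 1641 + 525 − 14 = 10.

10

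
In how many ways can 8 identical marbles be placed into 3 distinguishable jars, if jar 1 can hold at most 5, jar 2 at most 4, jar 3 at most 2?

By stars and bars, unrestricted non-negative solutions to x_1+…+x_3 = 8 number C(8+2,2) = 45.
Subtract solutions that violate a single cap (substitute x_i' = x_i − (cap_i+1)): x_1 ≥ 6 gives C(4,2) = 6; x_2 ≥ 5 gives C(5,2) = 10; x_3 ≥ 3 gives C(7,2) = 21. Together 37.
Add back pairs where two caps are both exceeded: 0 + 0 + 1 = 1.
By inclusion–exclusion the count is 45 − 37 + 1 = 9.

9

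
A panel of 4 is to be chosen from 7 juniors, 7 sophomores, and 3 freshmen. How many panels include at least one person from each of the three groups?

1029

Unrestricted: C(17,4) = 2380 ways to pick any 4 of the 17.
Subtract selections that omit an entire group: no juniors → C(10,4) = 210; no sophomores → C(10,4) = 210; no freshmen → C(14,4) = 1001.
Add back selections omitting two groups (i.e. drawn from a single group): C(7,4) + C(7,4) + C(3,4) = 70.
By inclusion–exclusion: 2380 − 1421 + 70 = 1029.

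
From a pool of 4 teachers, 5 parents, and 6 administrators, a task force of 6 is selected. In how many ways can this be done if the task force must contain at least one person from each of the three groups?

4250

Total 6-person selections from all 15: C(15,6) = 5005.
Subtract selections that omit an entire group: no teachers → C(11,6) = 462; no parents → C(10,6) = 210; no administrators → C(9,6) = 84.
Add back selections omitting two groups (i.e. drawn from a single group): C(4,6) + C(5,6) + C(6,6) = 1.
By inclusion–exclusion: 5005 − 756 + 1 = 4250.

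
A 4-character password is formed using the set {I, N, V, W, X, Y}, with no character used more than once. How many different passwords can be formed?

360

This is a permutation of 4 out of 6: P(6,4) = 6!/2!.
That product is 6 × 5 × 4 × 3 = 360.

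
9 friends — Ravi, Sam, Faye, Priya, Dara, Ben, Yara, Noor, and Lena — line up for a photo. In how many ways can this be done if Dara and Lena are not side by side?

There are 9! = 362880 arrangements in all. If Dara and Lena are adjacent, merging them into one block gives 2·(8)! = 80640 arrangements.
Complementary counting: 362880 − 80640 = 282240.

282240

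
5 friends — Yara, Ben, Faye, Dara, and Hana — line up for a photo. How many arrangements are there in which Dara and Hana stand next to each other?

Treat {Dara, Hana} as a single unit. There are 4 units to order, and the pair itself can be ordered 2 ways.
So the count is 2·(4)! = 48.

48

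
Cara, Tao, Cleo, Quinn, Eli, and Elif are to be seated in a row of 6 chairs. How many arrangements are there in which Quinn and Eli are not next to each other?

Of the 6! = 720 arrangements, those with Quinn and Eli adjacent number 2 × 5! = 240 (treat the pair as a block with 2 internal orders).
Complementary counting: 720 − 240 = 480.

480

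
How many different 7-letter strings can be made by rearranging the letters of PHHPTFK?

1260

PHHPTFK has 7 letters with H appearing twice and P appearing twice.
The number of distinct arrangements is 7!/(2!·2!) = 5040/4 = 1260.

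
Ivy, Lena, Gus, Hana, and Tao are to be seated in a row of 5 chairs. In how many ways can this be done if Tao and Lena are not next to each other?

There are 5! = 120 arrangements in all. If Tao and Lena are adjacent, merging them into one block gives 2·(4)! = 48 arrangements.
So 120 − 48 = 72 arrangements keep them apart.

72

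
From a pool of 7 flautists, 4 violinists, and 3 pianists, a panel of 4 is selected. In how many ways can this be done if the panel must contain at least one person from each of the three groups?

Unrestricted: C(14,4) = 1001 ways to pick any 4 of the 14.
Selections missing a whole group: no flautists → C(7,4) = 35; no violinists → C(10,4) = 210; no pianists → C(11,4) = 330.
Add back selections omitting two groups (i.e. drawn from a single group): C(7,4) + C(4,4) + C(3,4) = 36.
By inclusion–exclusion: 1001 − 575 + 36 = 462.

462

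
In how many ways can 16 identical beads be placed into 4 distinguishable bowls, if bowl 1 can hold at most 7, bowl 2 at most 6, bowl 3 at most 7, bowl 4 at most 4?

139

Without the upper bounds there are C(19,3) = 969 ways to split 16 among 4 bowls.
Subtract solutions that violate a single cap (substitute x_i' = x_i − (cap_i+1)): x_1 ≥ 8 gives C(11,3) = 165; x_2 ≥ 7 gives C(12,3) = 220; x_3 ≥ 8 gives C(11,3) = 165; x_4 ≥ 5 gives C(14,3) = 364. Together 914.
Add back pairs where two caps are both exceeded: 4 + 1 + 20 + 4 + 35 + 20 = 84.
By inclusion–exclusion the count is 969 − 914 + 84 = 139.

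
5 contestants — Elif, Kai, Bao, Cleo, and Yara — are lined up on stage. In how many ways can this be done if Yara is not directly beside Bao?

72

There are 5! = 120 arrangements in all. If Yara and Bao are adjacent, merging them into one block gives 2·(4)! = 48 arrangements.
So 120 − 48 = 72 arrangements keep them apart.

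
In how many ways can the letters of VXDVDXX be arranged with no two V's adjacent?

There are 7!/(3!·2!·2!) = 210 arrangements of VXDVDXX in total.
Arrangements with the V's together: treat VV as one letter, giving (6)!/(3!·2!) = 60.
Hence 210 − 60 = 150.

150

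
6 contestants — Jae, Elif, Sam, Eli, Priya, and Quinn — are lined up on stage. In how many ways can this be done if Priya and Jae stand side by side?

240

Treat {Priya, Jae} as a single unit. There are 5 units to order, and the pair itself can be ordered 2 ways.
That gives 2 × 5! = 2 × 120 = 240.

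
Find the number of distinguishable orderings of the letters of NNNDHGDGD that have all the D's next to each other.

420

Treat the 3 copies of D as a single block. The multiset to arrange is then {DDD, G, G, H, N, N, N}, 7 items in all.
That gives (7)!/(3!·2!) = 420 arrangements.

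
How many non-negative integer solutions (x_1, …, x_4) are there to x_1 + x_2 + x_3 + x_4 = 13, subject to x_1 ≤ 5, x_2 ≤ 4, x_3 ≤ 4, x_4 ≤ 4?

By stars and bars, unrestricted non-negative solutions to x_1+…+x_4 = 13 number C(13+3,3) = 560.
Subtract solutions that violate a single cap (substitute x_i' = x_i − (cap_i+1)): x_1 ≥ 6 gives C(10,3) = 120; x_2 ≥ 5 gives C(11,3) = 165; x_3 ≥ 5 gives C(11,3) = 165; x_4 ≥ 5 gives C(11,3) = 165. Together 615.
Add back pairs where two caps are both exceeded: 10 + 10 + 10 + 20 + 20 + 20 = 90.
By inclusion–exclusion the count is 560 − 615 + 90 = 35.

35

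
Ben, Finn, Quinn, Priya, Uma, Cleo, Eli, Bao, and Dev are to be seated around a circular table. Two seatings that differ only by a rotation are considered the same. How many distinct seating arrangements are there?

Seat Ben anywhere (absorbing the rotational symmetry), then permute the other 8: (8)! = 40320.

40320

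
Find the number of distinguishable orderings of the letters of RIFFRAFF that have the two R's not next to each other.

630

Total arrangements of RIFFRAFF: 8!/(4!·2!) = 840.
Arrangements with the R's together: treat RR as one letter, giving (7)!/(4!) = 210.
Subtracting, 840 − 210 = 630 arrangements keep the R's apart.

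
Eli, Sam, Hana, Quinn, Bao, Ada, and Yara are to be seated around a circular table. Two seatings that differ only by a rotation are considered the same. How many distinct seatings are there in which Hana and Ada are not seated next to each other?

Without the restriction there are (6)! = 720 seatings.
Those with Hana next to Ada: fuse the pair into one unit and seat 6 units around a circle — 2·(5)! = 240.
Subtracting, 720 − 240 = 480.

480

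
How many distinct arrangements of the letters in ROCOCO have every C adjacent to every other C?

20

Treat the 2 copies of C as a single block. The multiset to arrange is then {CC, O, O, O, R}, 5 items in all.
That gives (5)!/(3!) = 20 arrangements.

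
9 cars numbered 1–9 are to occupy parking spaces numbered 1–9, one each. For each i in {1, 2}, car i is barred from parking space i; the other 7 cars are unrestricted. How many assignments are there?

287280

Let Aᵢ (for i ∈ {1, 2}) be the placements that put car i in its forbidden parking space. Any j of these fix j positions, leaving (9−j)! ways to fill the rest, and there are C(2,j) ways to pick which j.
By inclusion–exclusion, the number of valid placements is Σ_{j=0}^{2} (−1)^j C(2,j)·(9−j)!.
Computing: 362880 − 80640 + 5040 = 287280.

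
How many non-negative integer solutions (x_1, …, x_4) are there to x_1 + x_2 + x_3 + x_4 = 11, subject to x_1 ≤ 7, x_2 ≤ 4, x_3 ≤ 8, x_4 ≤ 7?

230

Ignoring the caps, the number of non-negative solutions to x_1+…+x_4 = 11 is C(14,3) = 364.
Subtract solutions that violate a single cap (substitute x_i' = x_i − (cap_i+1)): x_1 ≥ 8 gives C(6,3) = 20; x_2 ≥ 5 gives C(9,3) = 84; x_3 ≥ 9 gives C(5,3) = 10; x_4 ≥ 8 gives C(6,3) = 20. Together 134.
No two caps can be exceeded simultaneously, so the pair terms are all 0.
By inclusion–exclusion the count is 364 − 134 + 0 = 230.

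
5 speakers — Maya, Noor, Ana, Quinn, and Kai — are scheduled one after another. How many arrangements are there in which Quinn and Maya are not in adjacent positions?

Of the 5! = 120 arrangements, those with Quinn and Maya adjacent number 2 × 4! = 48 (treat the pair as a block with 2 internal orders).
So 120 − 48 = 72 arrangements keep them apart.

72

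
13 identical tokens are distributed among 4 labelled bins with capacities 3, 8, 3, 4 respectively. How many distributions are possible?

Ignoring the caps, the number of non-negative solutions to x_1+…+x_4 = 13 is C(16,3) = 560.
Subtract solutions that violate a single cap (substitute x_i' = x_i − (cap_i+1)): x_1 ≥ 4 gives C(12,3) = 220; x_2 ≥ 9 gives C(7,3) = 35; x_3 ≥ 4 gives C(12,3) = 220; x_4 ≥ 5 gives C(11,3) = 165. Together 640.
Add back pairs where two caps are both exceeded: 1 + 56 + 35 + 1 + 0 + 35 = 128.
Subtract triples: 0 + 0 + 1 + 0 = 1.
By inclusion–exclusion the count is 560 − 640 + 128 − 1 = 47.

47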